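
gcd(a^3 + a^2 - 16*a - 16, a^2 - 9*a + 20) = a - 4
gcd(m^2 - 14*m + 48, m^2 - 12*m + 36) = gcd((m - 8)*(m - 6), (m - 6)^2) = m - 6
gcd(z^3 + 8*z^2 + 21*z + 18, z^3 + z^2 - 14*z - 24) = z^2 + 5*z + 6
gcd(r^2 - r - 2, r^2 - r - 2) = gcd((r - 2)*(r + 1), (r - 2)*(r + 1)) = r^2 - r - 2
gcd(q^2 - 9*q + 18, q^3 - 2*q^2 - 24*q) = q - 6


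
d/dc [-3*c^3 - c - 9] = -9*c^2 - 1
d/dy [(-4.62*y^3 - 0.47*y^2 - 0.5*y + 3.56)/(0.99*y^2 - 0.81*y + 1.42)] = (-4.5738*y^4 + 7.4844*y^3 - 18.8055*y^2 - 8.3836*y + 2.1736)/(0.9801*y^4 - 1.6038*y^3 + 3.4677*y^2 - 2.3004*y + 2.0164)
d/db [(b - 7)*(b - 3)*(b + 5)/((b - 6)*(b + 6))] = (b^4 - 79*b^2 + 150*b + 1044)/(b^4 - 72*b^2 + 1296)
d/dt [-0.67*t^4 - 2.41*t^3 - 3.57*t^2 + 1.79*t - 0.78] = -2.68*t^3 - 7.23*t^2 - 7.14*t + 1.79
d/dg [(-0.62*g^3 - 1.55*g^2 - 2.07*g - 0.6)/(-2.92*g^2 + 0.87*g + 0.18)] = (1.8104*g^4 - 1.0788*g^3 - 7.7277*g^2 - 4.062*g + 0.1494)/(8.5264*g^4 - 5.0808*g^3 - 0.2943*g^2 + 0.3132*g + 0.0324)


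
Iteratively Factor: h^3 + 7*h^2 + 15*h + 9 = (h + 3)*(h^2 + 4*h + 3) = (h + 3)^2*(h + 1)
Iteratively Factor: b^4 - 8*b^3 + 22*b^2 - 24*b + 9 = (b - 3)*(b^3 - 5*b^2 + 7*b - 3) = (b - 3)^2*(b^2 - 2*b + 1) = (b - 3)^2*(b - 1)*(b - 1)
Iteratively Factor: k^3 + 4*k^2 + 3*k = (k)*(k^2 + 4*k + 3) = k*(k + 3)*(k + 1)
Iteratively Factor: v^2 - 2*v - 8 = (v - 4)*(v + 2)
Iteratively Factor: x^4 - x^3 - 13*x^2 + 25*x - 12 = (x + 4)*(x^3 - 5*x^2 + 7*x - 3) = (x - 1)*(x + 4)*(x^2 - 4*x + 3) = (x - 1)^2*(x + 4)*(x - 3)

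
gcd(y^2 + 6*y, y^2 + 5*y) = y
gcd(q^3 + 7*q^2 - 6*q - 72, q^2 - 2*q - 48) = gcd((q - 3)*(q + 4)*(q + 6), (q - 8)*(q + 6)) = q + 6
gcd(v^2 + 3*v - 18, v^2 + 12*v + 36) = v + 6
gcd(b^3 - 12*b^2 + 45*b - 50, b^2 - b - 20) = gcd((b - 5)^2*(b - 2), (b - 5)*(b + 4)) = b - 5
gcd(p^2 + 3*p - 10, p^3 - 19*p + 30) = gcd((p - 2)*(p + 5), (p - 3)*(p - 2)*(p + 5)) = p^2 + 3*p - 10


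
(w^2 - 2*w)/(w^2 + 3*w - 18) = w*(w - 2)/(w^2 + 3*w - 18)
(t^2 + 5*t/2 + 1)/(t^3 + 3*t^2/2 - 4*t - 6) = (2*t + 1)/(2*t^2 - t - 6)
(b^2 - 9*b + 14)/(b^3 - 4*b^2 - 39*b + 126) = (b - 2)/(b^2 + 3*b - 18)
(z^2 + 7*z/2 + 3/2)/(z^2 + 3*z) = (z + 1/2)/z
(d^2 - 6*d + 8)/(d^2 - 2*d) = (d - 4)/d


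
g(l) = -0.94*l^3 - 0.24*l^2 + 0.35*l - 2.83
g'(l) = -2.82*l^2 - 0.48*l + 0.35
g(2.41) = -16.54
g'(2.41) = -17.19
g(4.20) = -75.24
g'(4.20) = -51.41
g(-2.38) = 7.65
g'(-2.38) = -14.48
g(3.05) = -30.67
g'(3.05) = -27.35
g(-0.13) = -2.88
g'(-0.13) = 0.36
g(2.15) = -12.53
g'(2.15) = -13.72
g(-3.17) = 23.59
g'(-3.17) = -26.47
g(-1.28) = -1.70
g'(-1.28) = -3.66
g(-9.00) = 659.84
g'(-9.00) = -223.75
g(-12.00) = 1582.73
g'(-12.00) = -399.97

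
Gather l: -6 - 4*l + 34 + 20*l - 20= 16*l + 8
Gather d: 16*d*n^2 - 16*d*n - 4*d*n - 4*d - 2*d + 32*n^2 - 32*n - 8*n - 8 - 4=d*(16*n^2 - 20*n - 6) + 32*n^2 - 40*n - 12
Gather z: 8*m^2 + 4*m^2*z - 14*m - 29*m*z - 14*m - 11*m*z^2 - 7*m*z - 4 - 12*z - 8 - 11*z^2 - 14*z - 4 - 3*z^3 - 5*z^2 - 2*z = 8*m^2 - 28*m - 3*z^3 + z^2*(-11*m - 16) + z*(4*m^2 - 36*m - 28) - 16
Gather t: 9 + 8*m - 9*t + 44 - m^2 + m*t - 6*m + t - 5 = -m^2 + 2*m + t*(m - 8) + 48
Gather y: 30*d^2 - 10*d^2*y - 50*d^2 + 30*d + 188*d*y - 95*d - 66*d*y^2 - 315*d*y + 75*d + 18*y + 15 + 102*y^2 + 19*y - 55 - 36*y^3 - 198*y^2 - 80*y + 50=-20*d^2 + 10*d - 36*y^3 + y^2*(-66*d - 96) + y*(-10*d^2 - 127*d - 43) + 10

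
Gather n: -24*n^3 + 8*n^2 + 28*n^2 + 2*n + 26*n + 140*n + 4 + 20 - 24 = -24*n^3 + 36*n^2 + 168*n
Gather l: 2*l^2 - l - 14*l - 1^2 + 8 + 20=2*l^2 - 15*l + 27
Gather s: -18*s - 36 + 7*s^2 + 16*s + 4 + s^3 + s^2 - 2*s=s^3 + 8*s^2 - 4*s - 32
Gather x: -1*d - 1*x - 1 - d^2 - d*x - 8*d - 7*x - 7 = -d^2 - 9*d + x*(-d - 8) - 8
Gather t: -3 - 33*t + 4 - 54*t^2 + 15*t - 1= -54*t^2 - 18*t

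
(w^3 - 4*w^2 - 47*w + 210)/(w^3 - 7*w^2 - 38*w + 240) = (w^2 + w - 42)/(w^2 - 2*w - 48)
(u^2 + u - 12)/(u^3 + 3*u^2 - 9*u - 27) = (u + 4)/(u^2 + 6*u + 9)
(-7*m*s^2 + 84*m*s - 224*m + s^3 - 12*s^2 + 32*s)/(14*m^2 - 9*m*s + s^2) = (s^2 - 12*s + 32)/(-2*m + s)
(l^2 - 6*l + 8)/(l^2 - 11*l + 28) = (l - 2)/(l - 7)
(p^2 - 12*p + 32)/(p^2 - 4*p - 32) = (p - 4)/(p + 4)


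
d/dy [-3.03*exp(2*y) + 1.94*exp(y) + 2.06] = (1.94 - 6.06*exp(y))*exp(y)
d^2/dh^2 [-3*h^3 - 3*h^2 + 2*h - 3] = -18*h - 6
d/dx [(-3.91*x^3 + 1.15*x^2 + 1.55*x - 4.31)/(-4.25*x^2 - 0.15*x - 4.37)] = (16.6175*x^4 + 1.173*x^3 + 57.6751*x^2 - 46.686*x - 7.42)/(18.0625*x^4 + 1.275*x^3 + 37.1675*x^2 + 1.311*x + 19.0969)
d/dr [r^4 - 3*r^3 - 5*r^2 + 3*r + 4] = 4*r^3 - 9*r^2 - 10*r + 3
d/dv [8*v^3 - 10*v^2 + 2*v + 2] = 24*v^2 - 20*v + 2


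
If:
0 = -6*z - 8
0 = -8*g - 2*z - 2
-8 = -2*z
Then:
No Solution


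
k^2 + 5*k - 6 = (k - 1)*(k + 6)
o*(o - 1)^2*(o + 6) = o^4 + 4*o^3 - 11*o^2 + 6*o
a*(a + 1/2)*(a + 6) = a^3 + 13*a^2/2 + 3*a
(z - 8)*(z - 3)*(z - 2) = z^3 - 13*z^2 + 46*z - 48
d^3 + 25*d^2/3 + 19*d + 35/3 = (d + 1)*(d + 7/3)*(d + 5)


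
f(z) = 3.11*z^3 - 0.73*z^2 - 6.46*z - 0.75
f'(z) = 9.33*z^2 - 1.46*z - 6.46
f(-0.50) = 1.91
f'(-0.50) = -3.40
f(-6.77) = -955.47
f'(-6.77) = 431.05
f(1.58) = -0.51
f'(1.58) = 14.52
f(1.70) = 1.44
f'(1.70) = 18.02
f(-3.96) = -179.74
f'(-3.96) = 145.63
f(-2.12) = -19.97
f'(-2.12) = 38.57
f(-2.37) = -30.94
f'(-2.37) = 49.41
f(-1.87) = -11.56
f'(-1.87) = 28.90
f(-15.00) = -10564.35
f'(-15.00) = 2114.69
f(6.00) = 605.97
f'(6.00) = 320.66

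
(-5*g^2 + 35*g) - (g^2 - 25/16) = -6*g^2 + 35*g + 25/16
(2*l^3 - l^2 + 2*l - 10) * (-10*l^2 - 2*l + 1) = -20*l^5 + 6*l^4 - 16*l^3 + 95*l^2 + 22*l - 10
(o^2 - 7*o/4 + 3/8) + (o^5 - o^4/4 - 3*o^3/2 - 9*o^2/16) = o^5 - o^4/4 - 3*o^3/2 + 7*o^2/16 - 7*o/4 + 3/8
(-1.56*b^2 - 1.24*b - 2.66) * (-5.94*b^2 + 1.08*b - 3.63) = 9.2664*b^4 + 5.6808*b^3 + 20.124*b^2 + 1.6284*b + 9.6558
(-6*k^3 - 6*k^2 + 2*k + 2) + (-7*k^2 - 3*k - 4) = -6*k^3 - 13*k^2 - k - 2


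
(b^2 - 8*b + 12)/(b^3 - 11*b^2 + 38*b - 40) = (b - 6)/(b^2 - 9*b + 20)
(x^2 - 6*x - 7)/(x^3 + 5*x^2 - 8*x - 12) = (x - 7)/(x^2 + 4*x - 12)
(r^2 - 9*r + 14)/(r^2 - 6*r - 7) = (r - 2)/(r + 1)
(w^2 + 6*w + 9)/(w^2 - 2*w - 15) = (w + 3)/(w - 5)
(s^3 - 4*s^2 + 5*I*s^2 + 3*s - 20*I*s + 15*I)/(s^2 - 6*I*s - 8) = (s^3 + s^2*(-4 + 5*I) + s*(3 - 20*I) + 15*I)/(s^2 - 6*I*s - 8)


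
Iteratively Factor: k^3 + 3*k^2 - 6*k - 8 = (k + 4)*(k^2 - k - 2) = (k + 1)*(k + 4)*(k - 2)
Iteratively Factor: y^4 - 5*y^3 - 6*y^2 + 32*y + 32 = (y - 4)*(y^3 - y^2 - 10*y - 8) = (y - 4)*(y + 1)*(y^2 - 2*y - 8) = (y - 4)*(y + 1)*(y + 2)*(y - 4)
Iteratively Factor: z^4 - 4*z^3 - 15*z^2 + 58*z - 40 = (z + 4)*(z^3 - 8*z^2 + 17*z - 10) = (z - 2)*(z + 4)*(z^2 - 6*z + 5) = (z - 5)*(z - 2)*(z + 4)*(z - 1)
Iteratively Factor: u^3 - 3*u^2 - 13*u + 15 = (u - 5)*(u^2 + 2*u - 3) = (u - 5)*(u + 3)*(u - 1)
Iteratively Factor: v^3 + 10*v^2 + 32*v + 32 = (v + 4)*(v^2 + 6*v + 8) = (v + 4)^2*(v + 2)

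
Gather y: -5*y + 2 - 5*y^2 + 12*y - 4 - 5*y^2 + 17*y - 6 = -10*y^2 + 24*y - 8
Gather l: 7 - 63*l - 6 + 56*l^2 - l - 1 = 56*l^2 - 64*l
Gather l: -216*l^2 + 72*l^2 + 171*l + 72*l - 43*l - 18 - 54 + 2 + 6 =-144*l^2 + 200*l - 64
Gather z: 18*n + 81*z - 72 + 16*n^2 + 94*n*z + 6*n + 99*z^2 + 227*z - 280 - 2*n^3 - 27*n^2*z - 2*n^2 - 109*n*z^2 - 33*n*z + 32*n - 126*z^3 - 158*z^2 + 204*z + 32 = -2*n^3 + 14*n^2 + 56*n - 126*z^3 + z^2*(-109*n - 59) + z*(-27*n^2 + 61*n + 512) - 320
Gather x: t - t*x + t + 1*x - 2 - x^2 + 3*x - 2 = 2*t - x^2 + x*(4 - t) - 4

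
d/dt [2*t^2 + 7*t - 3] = 4*t + 7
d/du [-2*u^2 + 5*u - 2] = 5 - 4*u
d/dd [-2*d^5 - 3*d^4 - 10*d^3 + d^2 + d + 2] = -10*d^4 - 12*d^3 - 30*d^2 + 2*d + 1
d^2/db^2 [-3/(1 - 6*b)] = 216/(6*b - 1)^3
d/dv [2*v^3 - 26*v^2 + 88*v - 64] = 6*v^2 - 52*v + 88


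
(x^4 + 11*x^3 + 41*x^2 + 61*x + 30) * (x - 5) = x^5 + 6*x^4 - 14*x^3 - 144*x^2 - 275*x - 150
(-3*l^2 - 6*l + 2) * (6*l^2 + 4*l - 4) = -18*l^4 - 48*l^3 + 32*l - 8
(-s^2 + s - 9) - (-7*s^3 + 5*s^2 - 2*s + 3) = 7*s^3 - 6*s^2 + 3*s - 12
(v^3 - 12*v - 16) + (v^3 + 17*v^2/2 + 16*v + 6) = 2*v^3 + 17*v^2/2 + 4*v - 10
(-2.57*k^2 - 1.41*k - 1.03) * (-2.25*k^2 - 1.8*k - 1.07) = 5.7825*k^4 + 7.7985*k^3 + 7.6054*k^2 + 3.3627*k + 1.1021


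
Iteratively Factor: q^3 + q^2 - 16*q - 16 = (q - 4)*(q^2 + 5*q + 4) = (q - 4)*(q + 1)*(q + 4)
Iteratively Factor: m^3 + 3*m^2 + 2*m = (m + 2)*(m^2 + m) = (m + 1)*(m + 2)*(m)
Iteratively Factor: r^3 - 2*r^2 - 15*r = (r)*(r^2 - 2*r - 15) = r*(r + 3)*(r - 5)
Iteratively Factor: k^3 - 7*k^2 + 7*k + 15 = (k - 3)*(k^2 - 4*k - 5) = (k - 3)*(k + 1)*(k - 5)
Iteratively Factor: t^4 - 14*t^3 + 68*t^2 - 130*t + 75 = (t - 1)*(t^3 - 13*t^2 + 55*t - 75) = (t - 5)*(t - 1)*(t^2 - 8*t + 15) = (t - 5)^2*(t - 1)*(t - 3)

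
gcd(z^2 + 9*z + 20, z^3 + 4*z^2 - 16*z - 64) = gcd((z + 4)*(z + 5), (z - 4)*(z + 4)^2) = z + 4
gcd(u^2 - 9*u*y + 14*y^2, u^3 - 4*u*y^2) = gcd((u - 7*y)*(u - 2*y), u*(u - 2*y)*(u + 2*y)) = -u + 2*y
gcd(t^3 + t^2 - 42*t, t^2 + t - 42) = t^2 + t - 42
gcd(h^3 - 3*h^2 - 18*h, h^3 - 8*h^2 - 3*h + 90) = h^2 - 3*h - 18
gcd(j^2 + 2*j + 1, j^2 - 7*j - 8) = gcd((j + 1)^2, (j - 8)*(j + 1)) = j + 1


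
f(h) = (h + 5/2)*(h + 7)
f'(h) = 2*h + 19/2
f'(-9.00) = -8.50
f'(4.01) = 17.52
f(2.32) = 44.92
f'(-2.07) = 5.36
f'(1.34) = 12.18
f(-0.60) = 12.16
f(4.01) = 71.68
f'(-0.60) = 8.30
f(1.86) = 38.63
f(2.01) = 40.64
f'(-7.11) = -4.72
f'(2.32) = 14.14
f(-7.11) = 0.51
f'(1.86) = 13.22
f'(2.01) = 13.52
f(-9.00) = 13.00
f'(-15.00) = -20.50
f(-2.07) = 2.12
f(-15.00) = 100.00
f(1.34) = 32.03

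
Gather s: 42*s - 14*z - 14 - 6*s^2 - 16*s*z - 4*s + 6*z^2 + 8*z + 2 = -6*s^2 + s*(38 - 16*z) + 6*z^2 - 6*z - 12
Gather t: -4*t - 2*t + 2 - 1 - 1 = -6*t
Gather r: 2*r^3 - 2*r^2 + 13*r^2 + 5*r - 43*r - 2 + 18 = 2*r^3 + 11*r^2 - 38*r + 16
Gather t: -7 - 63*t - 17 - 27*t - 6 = -90*t - 30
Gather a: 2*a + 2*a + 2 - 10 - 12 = 4*a - 20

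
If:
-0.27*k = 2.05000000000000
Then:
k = -7.59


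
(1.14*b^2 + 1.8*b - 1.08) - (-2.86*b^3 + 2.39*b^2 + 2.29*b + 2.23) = 2.86*b^3 - 1.25*b^2 - 0.49*b - 3.31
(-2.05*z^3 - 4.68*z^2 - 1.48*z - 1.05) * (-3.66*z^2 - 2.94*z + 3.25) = 7.503*z^5 + 23.1558*z^4 + 12.5135*z^3 - 7.0158*z^2 - 1.723*z - 3.4125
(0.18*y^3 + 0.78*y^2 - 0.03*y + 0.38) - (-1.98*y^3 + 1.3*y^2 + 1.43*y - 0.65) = 2.16*y^3 - 0.52*y^2 - 1.46*y + 1.03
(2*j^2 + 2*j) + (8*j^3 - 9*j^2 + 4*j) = 8*j^3 - 7*j^2 + 6*j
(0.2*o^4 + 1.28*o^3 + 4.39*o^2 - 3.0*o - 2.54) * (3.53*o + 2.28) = 0.706*o^5 + 4.9744*o^4 + 18.4151*o^3 - 0.580800000000002*o^2 - 15.8062*o - 5.7912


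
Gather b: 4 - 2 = 2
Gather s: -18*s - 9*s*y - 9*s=s*(-9*y - 27)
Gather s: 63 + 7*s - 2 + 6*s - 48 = 13*s + 13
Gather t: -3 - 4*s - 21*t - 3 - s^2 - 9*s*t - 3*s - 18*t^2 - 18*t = -s^2 - 7*s - 18*t^2 + t*(-9*s - 39) - 6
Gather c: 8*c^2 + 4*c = 8*c^2 + 4*c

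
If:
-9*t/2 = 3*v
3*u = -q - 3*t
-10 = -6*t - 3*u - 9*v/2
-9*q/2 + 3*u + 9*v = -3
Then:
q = 470/11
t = -464/33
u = -2/11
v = 232/11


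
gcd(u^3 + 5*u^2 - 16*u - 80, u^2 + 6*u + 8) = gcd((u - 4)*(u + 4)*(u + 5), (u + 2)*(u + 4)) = u + 4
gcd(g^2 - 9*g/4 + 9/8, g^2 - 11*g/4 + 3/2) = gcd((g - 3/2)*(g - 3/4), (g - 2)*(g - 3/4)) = g - 3/4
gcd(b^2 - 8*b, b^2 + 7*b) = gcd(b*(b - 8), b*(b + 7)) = b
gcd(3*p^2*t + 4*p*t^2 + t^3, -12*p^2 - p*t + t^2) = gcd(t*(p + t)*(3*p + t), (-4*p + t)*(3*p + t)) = 3*p + t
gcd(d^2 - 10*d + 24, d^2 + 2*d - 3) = 1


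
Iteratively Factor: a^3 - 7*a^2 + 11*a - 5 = (a - 5)*(a^2 - 2*a + 1) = (a - 5)*(a - 1)*(a - 1)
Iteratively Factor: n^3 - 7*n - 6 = (n + 1)*(n^2 - n - 6) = (n - 3)*(n + 1)*(n + 2)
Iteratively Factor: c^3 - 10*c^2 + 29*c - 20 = (c - 4)*(c^2 - 6*c + 5) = (c - 4)*(c - 1)*(c - 5)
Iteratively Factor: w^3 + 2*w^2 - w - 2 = (w - 1)*(w^2 + 3*w + 2) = (w - 1)*(w + 2)*(w + 1)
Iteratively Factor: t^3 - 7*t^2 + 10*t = (t - 5)*(t^2 - 2*t) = (t - 5)*(t - 2)*(t)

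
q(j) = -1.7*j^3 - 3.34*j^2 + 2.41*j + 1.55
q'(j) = -5.1*j^2 - 6.68*j + 2.41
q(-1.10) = -2.88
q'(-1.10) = 3.59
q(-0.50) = -0.28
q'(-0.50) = 4.48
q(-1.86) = -3.55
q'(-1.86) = -2.81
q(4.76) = -246.00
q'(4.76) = -144.94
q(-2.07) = -2.67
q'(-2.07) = -5.62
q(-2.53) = 1.60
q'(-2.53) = -13.33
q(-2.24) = -1.50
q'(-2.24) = -8.22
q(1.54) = -8.87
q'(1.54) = -19.97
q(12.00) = -3388.09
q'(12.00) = -812.15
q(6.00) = -471.43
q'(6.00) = -221.27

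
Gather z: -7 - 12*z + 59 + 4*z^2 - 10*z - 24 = 4*z^2 - 22*z + 28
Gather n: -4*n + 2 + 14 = 16 - 4*n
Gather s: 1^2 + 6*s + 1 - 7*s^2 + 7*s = -7*s^2 + 13*s + 2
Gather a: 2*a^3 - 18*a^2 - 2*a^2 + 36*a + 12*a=2*a^3 - 20*a^2 + 48*a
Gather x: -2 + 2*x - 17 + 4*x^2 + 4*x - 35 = 4*x^2 + 6*x - 54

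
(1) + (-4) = -3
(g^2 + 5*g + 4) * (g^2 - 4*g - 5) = g^4 + g^3 - 21*g^2 - 41*g - 20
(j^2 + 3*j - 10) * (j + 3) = j^3 + 6*j^2 - j - 30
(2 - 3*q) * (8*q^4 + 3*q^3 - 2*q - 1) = -24*q^5 + 7*q^4 + 6*q^3 + 6*q^2 - q - 2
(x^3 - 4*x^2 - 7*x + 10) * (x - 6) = x^4 - 10*x^3 + 17*x^2 + 52*x - 60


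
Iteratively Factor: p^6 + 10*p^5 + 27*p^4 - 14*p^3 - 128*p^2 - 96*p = (p + 3)*(p^5 + 7*p^4 + 6*p^3 - 32*p^2 - 32*p) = (p - 2)*(p + 3)*(p^4 + 9*p^3 + 24*p^2 + 16*p) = (p - 2)*(p + 3)*(p + 4)*(p^3 + 5*p^2 + 4*p) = (p - 2)*(p + 3)*(p + 4)^2*(p^2 + p) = (p - 2)*(p + 1)*(p + 3)*(p + 4)^2*(p)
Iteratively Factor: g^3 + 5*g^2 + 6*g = (g + 3)*(g^2 + 2*g) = g*(g + 3)*(g + 2)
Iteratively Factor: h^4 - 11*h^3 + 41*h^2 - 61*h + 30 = (h - 3)*(h^3 - 8*h^2 + 17*h - 10) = (h - 5)*(h - 3)*(h^2 - 3*h + 2) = (h - 5)*(h - 3)*(h - 2)*(h - 1)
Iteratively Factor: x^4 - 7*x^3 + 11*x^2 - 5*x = (x - 1)*(x^3 - 6*x^2 + 5*x) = x*(x - 1)*(x^2 - 6*x + 5) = x*(x - 1)^2*(x - 5)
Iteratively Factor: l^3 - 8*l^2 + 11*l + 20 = (l - 4)*(l^2 - 4*l - 5) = (l - 4)*(l + 1)*(l - 5)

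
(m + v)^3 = m^3 + 3*m^2*v + 3*m*v^2 + v^3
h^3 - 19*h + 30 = (h - 3)*(h - 2)*(h + 5)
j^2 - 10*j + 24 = (j - 6)*(j - 4)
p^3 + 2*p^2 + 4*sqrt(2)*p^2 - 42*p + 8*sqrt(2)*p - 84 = (p + 2)*(p - 3*sqrt(2))*(p + 7*sqrt(2))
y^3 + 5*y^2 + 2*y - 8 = (y - 1)*(y + 2)*(y + 4)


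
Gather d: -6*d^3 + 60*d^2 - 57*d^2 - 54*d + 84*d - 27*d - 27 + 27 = -6*d^3 + 3*d^2 + 3*d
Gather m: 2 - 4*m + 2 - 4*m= 4 - 8*m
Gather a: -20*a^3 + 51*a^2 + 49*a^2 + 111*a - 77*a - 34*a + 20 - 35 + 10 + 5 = -20*a^3 + 100*a^2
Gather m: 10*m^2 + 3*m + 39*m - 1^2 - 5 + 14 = 10*m^2 + 42*m + 8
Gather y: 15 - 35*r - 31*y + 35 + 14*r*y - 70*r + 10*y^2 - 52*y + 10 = -105*r + 10*y^2 + y*(14*r - 83) + 60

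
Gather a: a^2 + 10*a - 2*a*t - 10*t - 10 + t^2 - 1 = a^2 + a*(10 - 2*t) + t^2 - 10*t - 11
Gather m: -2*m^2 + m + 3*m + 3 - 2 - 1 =-2*m^2 + 4*m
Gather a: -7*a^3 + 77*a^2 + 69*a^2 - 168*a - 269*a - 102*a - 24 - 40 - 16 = -7*a^3 + 146*a^2 - 539*a - 80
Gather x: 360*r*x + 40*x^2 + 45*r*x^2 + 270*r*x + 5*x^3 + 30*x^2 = 630*r*x + 5*x^3 + x^2*(45*r + 70)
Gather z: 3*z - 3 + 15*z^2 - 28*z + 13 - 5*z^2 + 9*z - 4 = 10*z^2 - 16*z + 6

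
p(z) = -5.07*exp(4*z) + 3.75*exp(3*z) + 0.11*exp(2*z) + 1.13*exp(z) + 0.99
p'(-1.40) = 0.39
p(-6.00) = 0.99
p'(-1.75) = 0.24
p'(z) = -20.28*exp(4*z) + 11.25*exp(3*z) + 0.22*exp(2*z) + 1.13*exp(z)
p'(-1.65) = 0.28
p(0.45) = -13.17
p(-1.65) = 1.23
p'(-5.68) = 0.00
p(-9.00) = 0.99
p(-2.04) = 1.15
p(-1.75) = 1.20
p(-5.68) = 0.99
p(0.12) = -0.41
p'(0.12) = -15.10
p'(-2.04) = 0.17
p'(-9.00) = 0.00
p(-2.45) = 1.09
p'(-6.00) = 0.00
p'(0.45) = -76.98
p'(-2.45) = 0.11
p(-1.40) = 1.31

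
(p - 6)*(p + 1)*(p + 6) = p^3 + p^2 - 36*p - 36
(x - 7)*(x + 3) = x^2 - 4*x - 21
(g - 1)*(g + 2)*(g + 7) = g^3 + 8*g^2 + 5*g - 14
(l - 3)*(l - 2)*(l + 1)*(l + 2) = l^4 - 2*l^3 - 7*l^2 + 8*l + 12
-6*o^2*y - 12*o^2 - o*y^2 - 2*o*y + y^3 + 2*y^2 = (-3*o + y)*(2*o + y)*(y + 2)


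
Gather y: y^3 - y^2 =y^3 - y^2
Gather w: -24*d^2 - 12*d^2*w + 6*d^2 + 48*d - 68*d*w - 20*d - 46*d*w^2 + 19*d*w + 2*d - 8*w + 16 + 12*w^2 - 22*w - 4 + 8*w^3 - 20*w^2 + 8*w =-18*d^2 + 30*d + 8*w^3 + w^2*(-46*d - 8) + w*(-12*d^2 - 49*d - 22) + 12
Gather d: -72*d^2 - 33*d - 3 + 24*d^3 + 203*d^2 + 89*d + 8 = 24*d^3 + 131*d^2 + 56*d + 5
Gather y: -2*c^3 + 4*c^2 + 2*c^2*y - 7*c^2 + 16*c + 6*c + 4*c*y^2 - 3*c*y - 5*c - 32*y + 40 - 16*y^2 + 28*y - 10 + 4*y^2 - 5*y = -2*c^3 - 3*c^2 + 17*c + y^2*(4*c - 12) + y*(2*c^2 - 3*c - 9) + 30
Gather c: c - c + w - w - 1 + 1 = 0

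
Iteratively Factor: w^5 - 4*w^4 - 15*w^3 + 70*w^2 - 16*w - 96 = (w + 4)*(w^4 - 8*w^3 + 17*w^2 + 2*w - 24) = (w + 1)*(w + 4)*(w^3 - 9*w^2 + 26*w - 24) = (w - 3)*(w + 1)*(w + 4)*(w^2 - 6*w + 8) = (w - 4)*(w - 3)*(w + 1)*(w + 4)*(w - 2)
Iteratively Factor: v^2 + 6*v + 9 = (v + 3)*(v + 3)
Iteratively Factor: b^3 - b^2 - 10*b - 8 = (b + 2)*(b^2 - 3*b - 4) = (b + 1)*(b + 2)*(b - 4)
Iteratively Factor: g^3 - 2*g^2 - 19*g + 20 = (g + 4)*(g^2 - 6*g + 5) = (g - 5)*(g + 4)*(g - 1)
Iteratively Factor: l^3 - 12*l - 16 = (l + 2)*(l^2 - 2*l - 8) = (l - 4)*(l + 2)*(l + 2)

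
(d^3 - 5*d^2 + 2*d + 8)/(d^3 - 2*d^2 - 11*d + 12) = (d^2 - d - 2)/(d^2 + 2*d - 3)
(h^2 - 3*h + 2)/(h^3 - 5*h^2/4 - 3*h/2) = 4*(h - 1)/(h*(4*h + 3))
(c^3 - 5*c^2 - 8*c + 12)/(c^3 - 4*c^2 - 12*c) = (c - 1)/c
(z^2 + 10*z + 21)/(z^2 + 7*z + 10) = (z^2 + 10*z + 21)/(z^2 + 7*z + 10)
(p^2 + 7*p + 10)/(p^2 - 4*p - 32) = (p^2 + 7*p + 10)/(p^2 - 4*p - 32)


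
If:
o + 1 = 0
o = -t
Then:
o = -1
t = 1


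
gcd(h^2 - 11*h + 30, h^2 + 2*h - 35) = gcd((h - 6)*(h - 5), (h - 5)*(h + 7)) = h - 5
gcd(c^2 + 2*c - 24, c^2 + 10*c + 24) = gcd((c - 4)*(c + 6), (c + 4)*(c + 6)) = c + 6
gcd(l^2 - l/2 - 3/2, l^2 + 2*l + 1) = l + 1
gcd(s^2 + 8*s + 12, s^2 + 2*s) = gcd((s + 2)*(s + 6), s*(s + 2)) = s + 2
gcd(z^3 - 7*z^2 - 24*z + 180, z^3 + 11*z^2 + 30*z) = z + 5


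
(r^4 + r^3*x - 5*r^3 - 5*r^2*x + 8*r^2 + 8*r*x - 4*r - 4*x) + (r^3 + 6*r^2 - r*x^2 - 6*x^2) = r^4 + r^3*x - 4*r^3 - 5*r^2*x + 14*r^2 - r*x^2 + 8*r*x - 4*r - 6*x^2 - 4*x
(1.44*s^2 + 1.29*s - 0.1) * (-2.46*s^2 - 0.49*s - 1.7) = -3.5424*s^4 - 3.879*s^3 - 2.8341*s^2 - 2.144*s + 0.17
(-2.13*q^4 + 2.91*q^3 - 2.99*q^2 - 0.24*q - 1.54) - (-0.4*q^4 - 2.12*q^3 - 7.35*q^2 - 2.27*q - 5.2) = -1.73*q^4 + 5.03*q^3 + 4.36*q^2 + 2.03*q + 3.66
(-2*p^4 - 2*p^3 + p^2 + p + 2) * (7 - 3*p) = 6*p^5 - 8*p^4 - 17*p^3 + 4*p^2 + p + 14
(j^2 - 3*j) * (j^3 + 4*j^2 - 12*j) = j^5 + j^4 - 24*j^3 + 36*j^2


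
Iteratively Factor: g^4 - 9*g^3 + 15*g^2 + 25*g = (g - 5)*(g^3 - 4*g^2 - 5*g) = (g - 5)^2*(g^2 + g) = g*(g - 5)^2*(g + 1)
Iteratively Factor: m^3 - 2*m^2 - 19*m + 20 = (m - 5)*(m^2 + 3*m - 4) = (m - 5)*(m - 1)*(m + 4)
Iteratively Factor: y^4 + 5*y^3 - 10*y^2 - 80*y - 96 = (y + 2)*(y^3 + 3*y^2 - 16*y - 48) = (y + 2)*(y + 4)*(y^2 - y - 12) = (y + 2)*(y + 3)*(y + 4)*(y - 4)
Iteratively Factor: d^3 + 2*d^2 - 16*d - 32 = (d + 2)*(d^2 - 16) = (d + 2)*(d + 4)*(d - 4)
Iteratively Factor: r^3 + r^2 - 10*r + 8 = (r + 4)*(r^2 - 3*r + 2) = (r - 2)*(r + 4)*(r - 1)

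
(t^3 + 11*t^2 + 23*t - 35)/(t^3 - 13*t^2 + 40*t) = (t^3 + 11*t^2 + 23*t - 35)/(t*(t^2 - 13*t + 40))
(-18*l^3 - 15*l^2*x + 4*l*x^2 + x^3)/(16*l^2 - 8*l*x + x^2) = (-18*l^3 - 15*l^2*x + 4*l*x^2 + x^3)/(16*l^2 - 8*l*x + x^2)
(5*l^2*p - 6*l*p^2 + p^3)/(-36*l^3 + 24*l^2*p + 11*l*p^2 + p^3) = p*(-5*l + p)/(36*l^2 + 12*l*p + p^2)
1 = 1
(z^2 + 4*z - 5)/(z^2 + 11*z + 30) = (z - 1)/(z + 6)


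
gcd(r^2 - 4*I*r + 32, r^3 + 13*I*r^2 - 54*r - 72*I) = r + 4*I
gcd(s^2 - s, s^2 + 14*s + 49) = 1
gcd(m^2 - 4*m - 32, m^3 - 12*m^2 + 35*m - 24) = m - 8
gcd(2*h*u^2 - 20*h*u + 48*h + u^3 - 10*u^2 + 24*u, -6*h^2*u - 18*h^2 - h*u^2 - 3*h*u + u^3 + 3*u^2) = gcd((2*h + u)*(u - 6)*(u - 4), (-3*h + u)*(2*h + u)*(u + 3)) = 2*h + u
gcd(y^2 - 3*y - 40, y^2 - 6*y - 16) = y - 8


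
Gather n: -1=-1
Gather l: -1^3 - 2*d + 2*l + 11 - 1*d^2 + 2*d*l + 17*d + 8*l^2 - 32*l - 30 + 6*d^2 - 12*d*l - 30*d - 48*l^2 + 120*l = 5*d^2 - 15*d - 40*l^2 + l*(90 - 10*d) - 20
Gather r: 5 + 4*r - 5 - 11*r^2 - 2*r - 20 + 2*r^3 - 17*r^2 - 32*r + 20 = 2*r^3 - 28*r^2 - 30*r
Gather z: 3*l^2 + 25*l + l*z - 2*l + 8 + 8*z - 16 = 3*l^2 + 23*l + z*(l + 8) - 8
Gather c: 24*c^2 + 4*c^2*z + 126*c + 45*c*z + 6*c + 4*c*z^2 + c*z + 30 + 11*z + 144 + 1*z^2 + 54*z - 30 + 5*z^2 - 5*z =c^2*(4*z + 24) + c*(4*z^2 + 46*z + 132) + 6*z^2 + 60*z + 144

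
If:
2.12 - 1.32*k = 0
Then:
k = 1.61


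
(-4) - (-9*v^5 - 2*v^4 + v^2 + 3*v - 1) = 9*v^5 + 2*v^4 - v^2 - 3*v - 3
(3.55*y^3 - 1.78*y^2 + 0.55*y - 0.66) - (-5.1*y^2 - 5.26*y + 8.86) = 3.55*y^3 + 3.32*y^2 + 5.81*y - 9.52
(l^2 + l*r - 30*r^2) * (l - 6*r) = l^3 - 5*l^2*r - 36*l*r^2 + 180*r^3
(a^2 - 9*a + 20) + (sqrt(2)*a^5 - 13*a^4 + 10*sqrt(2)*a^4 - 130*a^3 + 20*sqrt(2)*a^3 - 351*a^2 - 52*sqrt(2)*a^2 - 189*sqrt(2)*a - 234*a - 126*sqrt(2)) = sqrt(2)*a^5 - 13*a^4 + 10*sqrt(2)*a^4 - 130*a^3 + 20*sqrt(2)*a^3 - 350*a^2 - 52*sqrt(2)*a^2 - 189*sqrt(2)*a - 243*a - 126*sqrt(2) + 20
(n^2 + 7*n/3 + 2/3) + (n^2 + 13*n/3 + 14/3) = 2*n^2 + 20*n/3 + 16/3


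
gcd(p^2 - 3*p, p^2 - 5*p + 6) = p - 3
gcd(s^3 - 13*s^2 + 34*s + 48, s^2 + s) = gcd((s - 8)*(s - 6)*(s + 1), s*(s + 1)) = s + 1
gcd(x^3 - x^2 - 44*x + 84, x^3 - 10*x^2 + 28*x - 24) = x^2 - 8*x + 12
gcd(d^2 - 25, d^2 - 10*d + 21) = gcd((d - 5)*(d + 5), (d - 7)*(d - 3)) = 1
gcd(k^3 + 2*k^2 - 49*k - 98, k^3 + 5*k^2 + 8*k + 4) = k + 2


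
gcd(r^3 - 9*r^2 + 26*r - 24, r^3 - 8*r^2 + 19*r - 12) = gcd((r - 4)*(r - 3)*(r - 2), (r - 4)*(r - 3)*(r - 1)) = r^2 - 7*r + 12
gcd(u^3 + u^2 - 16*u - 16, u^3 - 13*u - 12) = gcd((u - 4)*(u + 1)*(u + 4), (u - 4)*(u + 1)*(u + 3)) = u^2 - 3*u - 4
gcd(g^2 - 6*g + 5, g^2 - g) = g - 1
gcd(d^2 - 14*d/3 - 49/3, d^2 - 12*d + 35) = d - 7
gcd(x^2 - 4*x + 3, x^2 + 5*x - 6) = x - 1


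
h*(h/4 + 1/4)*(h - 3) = h^3/4 - h^2/2 - 3*h/4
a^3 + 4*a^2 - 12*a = a*(a - 2)*(a + 6)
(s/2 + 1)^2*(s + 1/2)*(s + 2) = s^4/4 + 13*s^3/8 + 15*s^2/4 + 7*s/2 + 1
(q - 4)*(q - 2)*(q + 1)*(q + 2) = q^4 - 3*q^3 - 8*q^2 + 12*q + 16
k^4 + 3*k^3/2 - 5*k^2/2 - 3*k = k*(k - 3/2)*(k + 1)*(k + 2)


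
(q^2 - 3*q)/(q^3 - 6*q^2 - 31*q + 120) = q/(q^2 - 3*q - 40)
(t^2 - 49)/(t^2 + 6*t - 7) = (t - 7)/(t - 1)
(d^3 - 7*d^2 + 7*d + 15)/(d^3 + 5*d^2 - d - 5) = (d^2 - 8*d + 15)/(d^2 + 4*d - 5)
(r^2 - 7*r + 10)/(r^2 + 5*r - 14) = (r - 5)/(r + 7)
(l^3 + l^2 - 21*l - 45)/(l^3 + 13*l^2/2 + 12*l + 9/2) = 2*(l - 5)/(2*l + 1)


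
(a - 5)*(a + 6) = a^2 + a - 30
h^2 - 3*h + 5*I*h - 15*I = (h - 3)*(h + 5*I)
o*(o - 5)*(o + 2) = o^3 - 3*o^2 - 10*o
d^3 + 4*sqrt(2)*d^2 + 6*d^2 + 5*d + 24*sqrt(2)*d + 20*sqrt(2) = (d + 1)*(d + 5)*(d + 4*sqrt(2))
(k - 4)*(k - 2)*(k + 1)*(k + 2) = k^4 - 3*k^3 - 8*k^2 + 12*k + 16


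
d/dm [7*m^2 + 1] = 14*m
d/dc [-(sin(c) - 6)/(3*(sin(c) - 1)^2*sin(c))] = 2*(cos(c) - 9/tan(c) + 3*cos(c)/sin(c)^2)/(3*(sin(c) - 1)^3)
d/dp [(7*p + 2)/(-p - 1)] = -5/(p + 1)^2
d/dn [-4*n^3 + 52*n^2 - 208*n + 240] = -12*n^2 + 104*n - 208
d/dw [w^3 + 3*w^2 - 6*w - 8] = 3*w^2 + 6*w - 6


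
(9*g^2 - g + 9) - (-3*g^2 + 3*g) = 12*g^2 - 4*g + 9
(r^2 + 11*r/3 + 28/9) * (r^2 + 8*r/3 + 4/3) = r^4 + 19*r^3/3 + 128*r^2/9 + 356*r/27 + 112/27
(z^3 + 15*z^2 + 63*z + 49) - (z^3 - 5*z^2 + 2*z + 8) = 20*z^2 + 61*z + 41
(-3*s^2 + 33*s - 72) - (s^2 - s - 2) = -4*s^2 + 34*s - 70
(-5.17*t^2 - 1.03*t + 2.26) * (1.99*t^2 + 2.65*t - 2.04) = -10.2883*t^4 - 15.7502*t^3 + 12.3147*t^2 + 8.0902*t - 4.6104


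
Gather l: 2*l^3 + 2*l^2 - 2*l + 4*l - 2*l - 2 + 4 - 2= 2*l^3 + 2*l^2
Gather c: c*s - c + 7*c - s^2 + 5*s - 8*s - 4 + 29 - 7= c*(s + 6) - s^2 - 3*s + 18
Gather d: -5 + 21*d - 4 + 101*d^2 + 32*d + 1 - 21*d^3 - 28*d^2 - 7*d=-21*d^3 + 73*d^2 + 46*d - 8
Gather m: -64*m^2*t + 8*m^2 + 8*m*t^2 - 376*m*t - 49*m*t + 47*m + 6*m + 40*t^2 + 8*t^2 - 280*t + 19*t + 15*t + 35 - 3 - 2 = m^2*(8 - 64*t) + m*(8*t^2 - 425*t + 53) + 48*t^2 - 246*t + 30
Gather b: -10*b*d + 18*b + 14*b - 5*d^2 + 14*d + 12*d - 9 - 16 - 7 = b*(32 - 10*d) - 5*d^2 + 26*d - 32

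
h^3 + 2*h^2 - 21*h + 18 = (h - 3)*(h - 1)*(h + 6)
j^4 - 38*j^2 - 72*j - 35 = (j - 7)*(j + 1)^2*(j + 5)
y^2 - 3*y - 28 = (y - 7)*(y + 4)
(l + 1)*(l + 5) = l^2 + 6*l + 5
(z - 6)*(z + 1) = z^2 - 5*z - 6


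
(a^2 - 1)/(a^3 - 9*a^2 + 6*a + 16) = (a - 1)/(a^2 - 10*a + 16)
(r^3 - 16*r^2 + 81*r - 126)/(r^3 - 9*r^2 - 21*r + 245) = (r^2 - 9*r + 18)/(r^2 - 2*r - 35)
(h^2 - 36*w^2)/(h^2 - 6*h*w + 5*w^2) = (h^2 - 36*w^2)/(h^2 - 6*h*w + 5*w^2)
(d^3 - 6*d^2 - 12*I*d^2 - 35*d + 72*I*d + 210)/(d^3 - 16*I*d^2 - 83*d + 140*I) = (d - 6)/(d - 4*I)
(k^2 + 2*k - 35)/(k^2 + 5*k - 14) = (k - 5)/(k - 2)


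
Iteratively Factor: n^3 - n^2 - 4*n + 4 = (n + 2)*(n^2 - 3*n + 2) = (n - 1)*(n + 2)*(n - 2)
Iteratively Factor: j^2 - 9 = (j + 3)*(j - 3)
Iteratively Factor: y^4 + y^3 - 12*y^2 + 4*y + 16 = (y - 2)*(y^3 + 3*y^2 - 6*y - 8) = (y - 2)^2*(y^2 + 5*y + 4) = (y - 2)^2*(y + 1)*(y + 4)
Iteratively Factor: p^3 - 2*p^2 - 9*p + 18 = (p + 3)*(p^2 - 5*p + 6) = (p - 3)*(p + 3)*(p - 2)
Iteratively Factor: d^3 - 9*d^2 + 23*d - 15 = (d - 5)*(d^2 - 4*d + 3) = (d - 5)*(d - 1)*(d - 3)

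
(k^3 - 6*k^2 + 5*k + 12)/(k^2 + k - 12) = (k^2 - 3*k - 4)/(k + 4)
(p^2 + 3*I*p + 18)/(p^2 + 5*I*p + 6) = (p - 3*I)/(p - I)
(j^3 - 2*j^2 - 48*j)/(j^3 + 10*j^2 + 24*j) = (j - 8)/(j + 4)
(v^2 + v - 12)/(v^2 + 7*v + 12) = (v - 3)/(v + 3)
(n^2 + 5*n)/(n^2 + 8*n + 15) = n/(n + 3)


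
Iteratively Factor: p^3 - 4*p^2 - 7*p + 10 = (p + 2)*(p^2 - 6*p + 5) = (p - 5)*(p + 2)*(p - 1)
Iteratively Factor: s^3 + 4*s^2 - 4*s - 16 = (s - 2)*(s^2 + 6*s + 8) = (s - 2)*(s + 4)*(s + 2)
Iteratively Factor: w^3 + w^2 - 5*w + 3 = (w - 1)*(w^2 + 2*w - 3) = (w - 1)^2*(w + 3)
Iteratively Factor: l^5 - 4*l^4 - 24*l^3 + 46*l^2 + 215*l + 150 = (l + 2)*(l^4 - 6*l^3 - 12*l^2 + 70*l + 75) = (l - 5)*(l + 2)*(l^3 - l^2 - 17*l - 15) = (l - 5)^2*(l + 2)*(l^2 + 4*l + 3) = (l - 5)^2*(l + 2)*(l + 3)*(l + 1)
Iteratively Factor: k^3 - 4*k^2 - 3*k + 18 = (k - 3)*(k^2 - k - 6) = (k - 3)*(k + 2)*(k - 3)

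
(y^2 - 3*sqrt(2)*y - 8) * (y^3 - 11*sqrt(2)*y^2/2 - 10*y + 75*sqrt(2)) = y^5 - 17*sqrt(2)*y^4/2 + 15*y^3 + 149*sqrt(2)*y^2 - 370*y - 600*sqrt(2)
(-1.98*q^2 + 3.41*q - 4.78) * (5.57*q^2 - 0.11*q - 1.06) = -11.0286*q^4 + 19.2115*q^3 - 24.9009*q^2 - 3.0888*q + 5.0668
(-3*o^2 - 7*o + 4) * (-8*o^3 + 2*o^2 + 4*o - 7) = 24*o^5 + 50*o^4 - 58*o^3 + o^2 + 65*o - 28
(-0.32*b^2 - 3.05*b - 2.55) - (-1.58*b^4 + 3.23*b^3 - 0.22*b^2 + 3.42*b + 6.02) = 1.58*b^4 - 3.23*b^3 - 0.1*b^2 - 6.47*b - 8.57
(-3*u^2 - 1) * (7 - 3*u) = 9*u^3 - 21*u^2 + 3*u - 7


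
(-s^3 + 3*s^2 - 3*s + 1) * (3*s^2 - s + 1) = -3*s^5 + 10*s^4 - 13*s^3 + 9*s^2 - 4*s + 1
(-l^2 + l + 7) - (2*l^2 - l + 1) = -3*l^2 + 2*l + 6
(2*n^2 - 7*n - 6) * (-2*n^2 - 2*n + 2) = -4*n^4 + 10*n^3 + 30*n^2 - 2*n - 12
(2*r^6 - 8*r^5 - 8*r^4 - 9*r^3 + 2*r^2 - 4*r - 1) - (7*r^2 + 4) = 2*r^6 - 8*r^5 - 8*r^4 - 9*r^3 - 5*r^2 - 4*r - 5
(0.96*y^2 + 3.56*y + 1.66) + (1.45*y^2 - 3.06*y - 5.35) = 2.41*y^2 + 0.5*y - 3.69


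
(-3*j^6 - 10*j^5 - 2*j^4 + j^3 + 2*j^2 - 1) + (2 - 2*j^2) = -3*j^6 - 10*j^5 - 2*j^4 + j^3 + 1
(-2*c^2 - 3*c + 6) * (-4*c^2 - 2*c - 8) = 8*c^4 + 16*c^3 - 2*c^2 + 12*c - 48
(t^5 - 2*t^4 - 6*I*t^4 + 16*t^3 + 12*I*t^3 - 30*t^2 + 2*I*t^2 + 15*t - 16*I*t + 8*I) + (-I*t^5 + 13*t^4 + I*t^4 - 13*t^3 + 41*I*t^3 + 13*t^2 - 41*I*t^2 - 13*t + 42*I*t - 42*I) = t^5 - I*t^5 + 11*t^4 - 5*I*t^4 + 3*t^3 + 53*I*t^3 - 17*t^2 - 39*I*t^2 + 2*t + 26*I*t - 34*I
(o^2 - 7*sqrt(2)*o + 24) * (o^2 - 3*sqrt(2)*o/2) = o^4 - 17*sqrt(2)*o^3/2 + 45*o^2 - 36*sqrt(2)*o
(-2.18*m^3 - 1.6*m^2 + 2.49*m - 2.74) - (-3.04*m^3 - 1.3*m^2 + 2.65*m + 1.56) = 0.86*m^3 - 0.3*m^2 - 0.16*m - 4.3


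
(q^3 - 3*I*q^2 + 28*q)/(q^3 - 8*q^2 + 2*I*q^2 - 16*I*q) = (q^2 - 3*I*q + 28)/(q^2 + 2*q*(-4 + I) - 16*I)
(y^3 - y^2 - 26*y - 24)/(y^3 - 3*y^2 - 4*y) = (y^2 - 2*y - 24)/(y*(y - 4))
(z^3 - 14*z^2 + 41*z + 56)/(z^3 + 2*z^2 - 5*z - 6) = (z^2 - 15*z + 56)/(z^2 + z - 6)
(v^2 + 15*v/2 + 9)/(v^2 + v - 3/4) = 2*(v + 6)/(2*v - 1)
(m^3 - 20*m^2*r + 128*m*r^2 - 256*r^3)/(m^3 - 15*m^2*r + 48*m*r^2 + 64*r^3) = (m - 4*r)/(m + r)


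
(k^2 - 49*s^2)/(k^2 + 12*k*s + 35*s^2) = (k - 7*s)/(k + 5*s)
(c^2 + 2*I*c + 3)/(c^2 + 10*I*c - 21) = (c - I)/(c + 7*I)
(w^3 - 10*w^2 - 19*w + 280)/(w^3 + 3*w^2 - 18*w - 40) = (w^2 - 15*w + 56)/(w^2 - 2*w - 8)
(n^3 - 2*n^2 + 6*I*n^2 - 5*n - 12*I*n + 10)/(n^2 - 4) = (n^2 + 6*I*n - 5)/(n + 2)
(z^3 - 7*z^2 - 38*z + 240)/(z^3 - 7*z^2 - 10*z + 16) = (z^2 + z - 30)/(z^2 + z - 2)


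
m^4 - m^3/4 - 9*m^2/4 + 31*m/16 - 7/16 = (m - 1)*(m - 1/2)^2*(m + 7/4)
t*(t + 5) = t^2 + 5*t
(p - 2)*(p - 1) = p^2 - 3*p + 2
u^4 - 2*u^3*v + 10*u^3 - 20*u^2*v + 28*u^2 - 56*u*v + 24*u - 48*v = (u + 2)^2*(u + 6)*(u - 2*v)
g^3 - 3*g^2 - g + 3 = (g - 3)*(g - 1)*(g + 1)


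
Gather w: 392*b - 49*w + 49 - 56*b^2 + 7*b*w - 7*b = -56*b^2 + 385*b + w*(7*b - 49) + 49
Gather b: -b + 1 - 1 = -b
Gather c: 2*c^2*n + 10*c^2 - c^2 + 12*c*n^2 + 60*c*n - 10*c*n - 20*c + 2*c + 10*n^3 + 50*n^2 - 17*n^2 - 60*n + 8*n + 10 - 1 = c^2*(2*n + 9) + c*(12*n^2 + 50*n - 18) + 10*n^3 + 33*n^2 - 52*n + 9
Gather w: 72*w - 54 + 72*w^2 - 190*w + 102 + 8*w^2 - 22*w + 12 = 80*w^2 - 140*w + 60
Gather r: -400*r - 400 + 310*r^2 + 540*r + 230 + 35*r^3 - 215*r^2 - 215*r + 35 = 35*r^3 + 95*r^2 - 75*r - 135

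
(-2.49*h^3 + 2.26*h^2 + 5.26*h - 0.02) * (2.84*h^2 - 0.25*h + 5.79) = -7.0716*h^5 + 7.0409*h^4 - 0.0437000000000034*h^3 + 11.7136*h^2 + 30.4604*h - 0.1158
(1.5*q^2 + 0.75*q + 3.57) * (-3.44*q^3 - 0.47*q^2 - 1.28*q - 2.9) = -5.16*q^5 - 3.285*q^4 - 14.5533*q^3 - 6.9879*q^2 - 6.7446*q - 10.353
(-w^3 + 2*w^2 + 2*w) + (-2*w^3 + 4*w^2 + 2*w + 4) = -3*w^3 + 6*w^2 + 4*w + 4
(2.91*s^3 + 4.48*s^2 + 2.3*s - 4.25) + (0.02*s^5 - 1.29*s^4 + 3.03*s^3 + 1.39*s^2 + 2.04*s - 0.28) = 0.02*s^5 - 1.29*s^4 + 5.94*s^3 + 5.87*s^2 + 4.34*s - 4.53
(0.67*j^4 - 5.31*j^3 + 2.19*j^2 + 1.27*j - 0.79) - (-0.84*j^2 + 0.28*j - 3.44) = 0.67*j^4 - 5.31*j^3 + 3.03*j^2 + 0.99*j + 2.65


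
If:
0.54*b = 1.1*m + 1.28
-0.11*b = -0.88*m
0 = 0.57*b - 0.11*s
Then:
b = 3.18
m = 0.40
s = 16.48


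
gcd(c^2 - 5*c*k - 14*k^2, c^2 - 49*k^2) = c - 7*k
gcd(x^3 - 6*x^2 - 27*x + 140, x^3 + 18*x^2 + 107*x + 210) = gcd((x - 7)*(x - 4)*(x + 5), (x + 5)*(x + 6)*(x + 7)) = x + 5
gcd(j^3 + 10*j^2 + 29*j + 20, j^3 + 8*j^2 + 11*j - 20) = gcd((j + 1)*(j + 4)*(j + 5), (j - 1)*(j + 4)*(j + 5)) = j^2 + 9*j + 20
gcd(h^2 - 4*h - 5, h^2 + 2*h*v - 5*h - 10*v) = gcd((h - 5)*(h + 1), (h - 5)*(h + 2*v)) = h - 5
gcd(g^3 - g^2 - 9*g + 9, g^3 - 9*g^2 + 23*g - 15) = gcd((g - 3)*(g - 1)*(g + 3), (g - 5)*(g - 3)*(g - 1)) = g^2 - 4*g + 3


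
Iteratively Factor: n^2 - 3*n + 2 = (n - 2)*(n - 1)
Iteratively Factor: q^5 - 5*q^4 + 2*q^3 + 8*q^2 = (q + 1)*(q^4 - 6*q^3 + 8*q^2) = (q - 2)*(q + 1)*(q^3 - 4*q^2) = q*(q - 2)*(q + 1)*(q^2 - 4*q) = q^2*(q - 2)*(q + 1)*(q - 4)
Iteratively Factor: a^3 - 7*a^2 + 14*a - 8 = (a - 4)*(a^2 - 3*a + 2) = (a - 4)*(a - 2)*(a - 1)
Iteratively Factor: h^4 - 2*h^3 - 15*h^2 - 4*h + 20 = (h + 2)*(h^3 - 4*h^2 - 7*h + 10) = (h + 2)^2*(h^2 - 6*h + 5) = (h - 5)*(h + 2)^2*(h - 1)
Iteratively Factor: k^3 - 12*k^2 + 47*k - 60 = (k - 3)*(k^2 - 9*k + 20) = (k - 4)*(k - 3)*(k - 5)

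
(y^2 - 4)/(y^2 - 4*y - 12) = (y - 2)/(y - 6)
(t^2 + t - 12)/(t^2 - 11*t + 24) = (t + 4)/(t - 8)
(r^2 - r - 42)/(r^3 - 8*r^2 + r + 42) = (r + 6)/(r^2 - r - 6)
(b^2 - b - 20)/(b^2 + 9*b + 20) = (b - 5)/(b + 5)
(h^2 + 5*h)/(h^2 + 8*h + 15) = h/(h + 3)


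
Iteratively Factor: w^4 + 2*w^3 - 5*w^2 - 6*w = (w - 2)*(w^3 + 4*w^2 + 3*w) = (w - 2)*(w + 3)*(w^2 + w) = w*(w - 2)*(w + 3)*(w + 1)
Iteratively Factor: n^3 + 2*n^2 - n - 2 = (n + 1)*(n^2 + n - 2) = (n - 1)*(n + 1)*(n + 2)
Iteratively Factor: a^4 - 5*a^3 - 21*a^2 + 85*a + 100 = (a + 1)*(a^3 - 6*a^2 - 15*a + 100) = (a - 5)*(a + 1)*(a^2 - a - 20) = (a - 5)*(a + 1)*(a + 4)*(a - 5)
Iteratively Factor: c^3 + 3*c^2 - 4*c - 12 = (c + 3)*(c^2 - 4) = (c - 2)*(c + 3)*(c + 2)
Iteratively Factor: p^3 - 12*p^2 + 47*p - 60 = (p - 4)*(p^2 - 8*p + 15) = (p - 4)*(p - 3)*(p - 5)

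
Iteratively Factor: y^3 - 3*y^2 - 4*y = (y + 1)*(y^2 - 4*y) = y*(y + 1)*(y - 4)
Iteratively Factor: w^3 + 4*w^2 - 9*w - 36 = (w - 3)*(w^2 + 7*w + 12) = (w - 3)*(w + 4)*(w + 3)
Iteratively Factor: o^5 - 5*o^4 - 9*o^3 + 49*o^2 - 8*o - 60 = (o + 1)*(o^4 - 6*o^3 - 3*o^2 + 52*o - 60) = (o - 2)*(o + 1)*(o^3 - 4*o^2 - 11*o + 30) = (o - 2)*(o + 1)*(o + 3)*(o^2 - 7*o + 10) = (o - 5)*(o - 2)*(o + 1)*(o + 3)*(o - 2)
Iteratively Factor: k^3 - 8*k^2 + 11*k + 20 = (k - 4)*(k^2 - 4*k - 5) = (k - 4)*(k + 1)*(k - 5)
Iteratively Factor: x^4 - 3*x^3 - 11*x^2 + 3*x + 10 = (x - 5)*(x^3 + 2*x^2 - x - 2) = (x - 5)*(x + 1)*(x^2 + x - 2) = (x - 5)*(x + 1)*(x + 2)*(x - 1)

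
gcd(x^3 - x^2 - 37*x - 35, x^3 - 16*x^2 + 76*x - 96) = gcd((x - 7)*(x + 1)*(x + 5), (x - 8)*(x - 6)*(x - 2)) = 1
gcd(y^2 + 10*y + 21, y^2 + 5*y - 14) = y + 7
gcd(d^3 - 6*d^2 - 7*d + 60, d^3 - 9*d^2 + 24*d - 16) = d - 4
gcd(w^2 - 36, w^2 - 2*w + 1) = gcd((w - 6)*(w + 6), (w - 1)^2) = 1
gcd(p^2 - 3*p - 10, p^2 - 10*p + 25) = p - 5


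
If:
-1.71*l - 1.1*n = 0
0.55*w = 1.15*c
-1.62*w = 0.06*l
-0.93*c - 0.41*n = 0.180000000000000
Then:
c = -0.00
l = 0.28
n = -0.43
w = -0.01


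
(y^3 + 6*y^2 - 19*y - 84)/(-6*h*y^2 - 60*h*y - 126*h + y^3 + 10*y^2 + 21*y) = (y - 4)/(-6*h + y)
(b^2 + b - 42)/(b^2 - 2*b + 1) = (b^2 + b - 42)/(b^2 - 2*b + 1)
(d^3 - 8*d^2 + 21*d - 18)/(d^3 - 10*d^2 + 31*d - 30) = (d - 3)/(d - 5)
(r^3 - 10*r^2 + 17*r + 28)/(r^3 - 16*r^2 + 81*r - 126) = (r^2 - 3*r - 4)/(r^2 - 9*r + 18)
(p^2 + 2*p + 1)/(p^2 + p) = (p + 1)/p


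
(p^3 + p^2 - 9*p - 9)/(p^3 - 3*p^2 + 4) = (p^2 - 9)/(p^2 - 4*p + 4)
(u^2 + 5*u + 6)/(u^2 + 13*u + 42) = (u^2 + 5*u + 6)/(u^2 + 13*u + 42)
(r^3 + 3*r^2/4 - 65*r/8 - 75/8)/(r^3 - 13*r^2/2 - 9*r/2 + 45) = (r + 5/4)/(r - 6)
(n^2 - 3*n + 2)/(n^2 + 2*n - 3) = (n - 2)/(n + 3)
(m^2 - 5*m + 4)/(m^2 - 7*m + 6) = (m - 4)/(m - 6)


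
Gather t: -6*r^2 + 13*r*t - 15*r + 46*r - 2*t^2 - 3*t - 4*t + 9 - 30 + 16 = -6*r^2 + 31*r - 2*t^2 + t*(13*r - 7) - 5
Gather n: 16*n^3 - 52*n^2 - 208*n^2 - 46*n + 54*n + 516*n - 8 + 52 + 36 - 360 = 16*n^3 - 260*n^2 + 524*n - 280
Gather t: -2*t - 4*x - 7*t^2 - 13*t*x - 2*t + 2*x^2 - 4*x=-7*t^2 + t*(-13*x - 4) + 2*x^2 - 8*x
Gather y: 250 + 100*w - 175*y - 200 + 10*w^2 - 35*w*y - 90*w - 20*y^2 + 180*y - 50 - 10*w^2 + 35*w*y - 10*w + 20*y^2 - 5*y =0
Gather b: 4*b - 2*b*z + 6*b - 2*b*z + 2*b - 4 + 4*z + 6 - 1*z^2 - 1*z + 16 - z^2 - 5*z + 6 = b*(12 - 4*z) - 2*z^2 - 2*z + 24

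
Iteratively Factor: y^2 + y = (y + 1)*(y)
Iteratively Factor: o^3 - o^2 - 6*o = (o - 3)*(o^2 + 2*o) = (o - 3)*(o + 2)*(o)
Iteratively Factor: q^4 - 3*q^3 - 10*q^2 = (q)*(q^3 - 3*q^2 - 10*q) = q*(q + 2)*(q^2 - 5*q) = q*(q - 5)*(q + 2)*(q)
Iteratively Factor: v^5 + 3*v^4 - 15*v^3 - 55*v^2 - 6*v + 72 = (v + 3)*(v^4 - 15*v^2 - 10*v + 24) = (v + 2)*(v + 3)*(v^3 - 2*v^2 - 11*v + 12) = (v + 2)*(v + 3)^2*(v^2 - 5*v + 4) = (v - 1)*(v + 2)*(v + 3)^2*(v - 4)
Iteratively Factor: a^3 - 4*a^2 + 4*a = (a - 2)*(a^2 - 2*a) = (a - 2)^2*(a)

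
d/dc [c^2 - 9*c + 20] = 2*c - 9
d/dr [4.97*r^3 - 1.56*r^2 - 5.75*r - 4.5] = 14.91*r^2 - 3.12*r - 5.75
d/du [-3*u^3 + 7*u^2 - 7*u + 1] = -9*u^2 + 14*u - 7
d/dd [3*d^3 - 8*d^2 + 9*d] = 9*d^2 - 16*d + 9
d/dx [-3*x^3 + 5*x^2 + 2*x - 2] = -9*x^2 + 10*x + 2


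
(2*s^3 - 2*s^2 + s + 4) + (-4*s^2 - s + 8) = 2*s^3 - 6*s^2 + 12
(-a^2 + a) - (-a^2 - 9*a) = 10*a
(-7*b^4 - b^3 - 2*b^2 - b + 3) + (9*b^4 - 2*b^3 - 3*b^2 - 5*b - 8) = 2*b^4 - 3*b^3 - 5*b^2 - 6*b - 5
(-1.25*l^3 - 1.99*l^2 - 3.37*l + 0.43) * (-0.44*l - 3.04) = 0.55*l^4 + 4.6756*l^3 + 7.5324*l^2 + 10.0556*l - 1.3072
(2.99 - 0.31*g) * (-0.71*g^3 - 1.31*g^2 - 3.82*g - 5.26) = 0.2201*g^4 - 1.7168*g^3 - 2.7327*g^2 - 9.7912*g - 15.7274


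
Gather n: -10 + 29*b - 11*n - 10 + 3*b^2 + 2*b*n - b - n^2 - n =3*b^2 + 28*b - n^2 + n*(2*b - 12) - 20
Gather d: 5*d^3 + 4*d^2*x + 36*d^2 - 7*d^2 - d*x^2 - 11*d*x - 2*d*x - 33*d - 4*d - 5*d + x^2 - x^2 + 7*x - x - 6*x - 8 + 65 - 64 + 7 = 5*d^3 + d^2*(4*x + 29) + d*(-x^2 - 13*x - 42)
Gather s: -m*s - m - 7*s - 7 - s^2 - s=-m - s^2 + s*(-m - 8) - 7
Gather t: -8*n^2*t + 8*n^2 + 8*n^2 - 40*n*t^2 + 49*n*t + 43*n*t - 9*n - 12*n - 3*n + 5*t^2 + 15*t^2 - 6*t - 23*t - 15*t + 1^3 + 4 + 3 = 16*n^2 - 24*n + t^2*(20 - 40*n) + t*(-8*n^2 + 92*n - 44) + 8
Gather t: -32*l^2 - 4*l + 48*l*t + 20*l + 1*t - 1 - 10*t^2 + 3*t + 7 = -32*l^2 + 16*l - 10*t^2 + t*(48*l + 4) + 6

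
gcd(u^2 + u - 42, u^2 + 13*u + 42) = u + 7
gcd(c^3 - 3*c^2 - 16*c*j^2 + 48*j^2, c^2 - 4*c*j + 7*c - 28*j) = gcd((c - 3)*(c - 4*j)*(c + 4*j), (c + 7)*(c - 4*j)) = c - 4*j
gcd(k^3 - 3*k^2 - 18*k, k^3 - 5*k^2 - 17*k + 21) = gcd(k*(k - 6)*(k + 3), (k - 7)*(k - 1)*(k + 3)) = k + 3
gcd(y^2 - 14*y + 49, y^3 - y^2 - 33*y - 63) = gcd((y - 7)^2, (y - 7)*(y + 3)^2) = y - 7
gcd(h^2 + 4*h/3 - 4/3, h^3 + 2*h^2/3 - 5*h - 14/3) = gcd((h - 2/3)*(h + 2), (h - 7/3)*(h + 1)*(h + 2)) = h + 2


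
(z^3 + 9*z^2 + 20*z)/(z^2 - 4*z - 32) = z*(z + 5)/(z - 8)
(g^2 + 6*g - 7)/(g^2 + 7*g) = (g - 1)/g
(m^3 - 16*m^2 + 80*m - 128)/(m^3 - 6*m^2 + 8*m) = (m^2 - 12*m + 32)/(m*(m - 2))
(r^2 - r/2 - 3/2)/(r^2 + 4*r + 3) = (r - 3/2)/(r + 3)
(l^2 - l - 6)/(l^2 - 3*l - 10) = (l - 3)/(l - 5)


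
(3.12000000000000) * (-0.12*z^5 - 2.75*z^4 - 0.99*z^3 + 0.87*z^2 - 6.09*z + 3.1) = -0.3744*z^5 - 8.58*z^4 - 3.0888*z^3 + 2.7144*z^2 - 19.0008*z + 9.672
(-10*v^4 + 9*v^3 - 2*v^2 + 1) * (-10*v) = 100*v^5 - 90*v^4 + 20*v^3 - 10*v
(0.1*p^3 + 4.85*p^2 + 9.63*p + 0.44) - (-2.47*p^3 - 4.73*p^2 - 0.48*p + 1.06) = 2.57*p^3 + 9.58*p^2 + 10.11*p - 0.62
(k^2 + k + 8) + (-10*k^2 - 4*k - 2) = -9*k^2 - 3*k + 6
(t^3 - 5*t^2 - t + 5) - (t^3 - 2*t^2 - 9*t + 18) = -3*t^2 + 8*t - 13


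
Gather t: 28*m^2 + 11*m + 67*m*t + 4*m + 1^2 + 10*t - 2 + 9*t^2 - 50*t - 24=28*m^2 + 15*m + 9*t^2 + t*(67*m - 40) - 25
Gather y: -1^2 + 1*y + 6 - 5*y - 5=-4*y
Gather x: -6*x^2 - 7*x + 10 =-6*x^2 - 7*x + 10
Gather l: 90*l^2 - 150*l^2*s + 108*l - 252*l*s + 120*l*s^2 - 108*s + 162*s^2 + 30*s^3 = l^2*(90 - 150*s) + l*(120*s^2 - 252*s + 108) + 30*s^3 + 162*s^2 - 108*s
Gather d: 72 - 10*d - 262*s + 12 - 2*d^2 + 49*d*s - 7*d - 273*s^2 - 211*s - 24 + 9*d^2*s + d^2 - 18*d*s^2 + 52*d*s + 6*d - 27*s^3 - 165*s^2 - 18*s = d^2*(9*s - 1) + d*(-18*s^2 + 101*s - 11) - 27*s^3 - 438*s^2 - 491*s + 60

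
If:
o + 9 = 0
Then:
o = -9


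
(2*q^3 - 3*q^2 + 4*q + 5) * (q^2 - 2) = 2*q^5 - 3*q^4 + 11*q^2 - 8*q - 10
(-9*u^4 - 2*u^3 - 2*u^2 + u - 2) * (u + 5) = -9*u^5 - 47*u^4 - 12*u^3 - 9*u^2 + 3*u - 10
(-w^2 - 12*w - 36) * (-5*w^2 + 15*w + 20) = 5*w^4 + 45*w^3 - 20*w^2 - 780*w - 720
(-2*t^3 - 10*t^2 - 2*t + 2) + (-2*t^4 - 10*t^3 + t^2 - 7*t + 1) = -2*t^4 - 12*t^3 - 9*t^2 - 9*t + 3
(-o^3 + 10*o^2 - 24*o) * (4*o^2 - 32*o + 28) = -4*o^5 + 72*o^4 - 444*o^3 + 1048*o^2 - 672*o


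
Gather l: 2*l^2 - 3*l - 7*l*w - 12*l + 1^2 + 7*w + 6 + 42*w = 2*l^2 + l*(-7*w - 15) + 49*w + 7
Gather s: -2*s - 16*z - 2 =-2*s - 16*z - 2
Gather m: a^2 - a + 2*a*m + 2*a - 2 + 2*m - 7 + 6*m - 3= a^2 + a + m*(2*a + 8) - 12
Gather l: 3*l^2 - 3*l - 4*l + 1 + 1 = 3*l^2 - 7*l + 2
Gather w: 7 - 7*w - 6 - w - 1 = -8*w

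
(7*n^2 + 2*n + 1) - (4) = 7*n^2 + 2*n - 3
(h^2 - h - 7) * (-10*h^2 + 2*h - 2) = -10*h^4 + 12*h^3 + 66*h^2 - 12*h + 14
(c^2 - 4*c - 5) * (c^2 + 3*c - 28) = c^4 - c^3 - 45*c^2 + 97*c + 140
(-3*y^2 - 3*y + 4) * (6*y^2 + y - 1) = -18*y^4 - 21*y^3 + 24*y^2 + 7*y - 4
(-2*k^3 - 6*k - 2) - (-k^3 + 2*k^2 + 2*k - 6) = -k^3 - 2*k^2 - 8*k + 4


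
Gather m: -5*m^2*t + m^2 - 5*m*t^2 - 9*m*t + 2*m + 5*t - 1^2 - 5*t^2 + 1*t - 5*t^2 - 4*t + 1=m^2*(1 - 5*t) + m*(-5*t^2 - 9*t + 2) - 10*t^2 + 2*t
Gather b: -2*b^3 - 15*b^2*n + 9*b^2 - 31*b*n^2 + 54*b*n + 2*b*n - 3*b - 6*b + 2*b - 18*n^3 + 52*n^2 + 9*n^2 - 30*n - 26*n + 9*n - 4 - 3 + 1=-2*b^3 + b^2*(9 - 15*n) + b*(-31*n^2 + 56*n - 7) - 18*n^3 + 61*n^2 - 47*n - 6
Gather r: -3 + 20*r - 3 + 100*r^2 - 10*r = 100*r^2 + 10*r - 6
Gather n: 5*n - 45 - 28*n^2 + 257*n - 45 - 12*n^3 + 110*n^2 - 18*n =-12*n^3 + 82*n^2 + 244*n - 90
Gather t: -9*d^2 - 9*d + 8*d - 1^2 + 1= -9*d^2 - d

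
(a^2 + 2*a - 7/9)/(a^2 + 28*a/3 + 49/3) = (a - 1/3)/(a + 7)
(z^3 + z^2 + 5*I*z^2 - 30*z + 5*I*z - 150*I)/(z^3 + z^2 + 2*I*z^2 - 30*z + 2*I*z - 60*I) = (z + 5*I)/(z + 2*I)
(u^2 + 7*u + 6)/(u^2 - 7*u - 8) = (u + 6)/(u - 8)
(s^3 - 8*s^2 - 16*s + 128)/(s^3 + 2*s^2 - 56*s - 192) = (s - 4)/(s + 6)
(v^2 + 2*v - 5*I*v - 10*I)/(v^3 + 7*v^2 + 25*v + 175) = (v + 2)/(v^2 + v*(7 + 5*I) + 35*I)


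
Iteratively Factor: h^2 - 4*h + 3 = (h - 1)*(h - 3)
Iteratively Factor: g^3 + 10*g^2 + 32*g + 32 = (g + 4)*(g^2 + 6*g + 8) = (g + 2)*(g + 4)*(g + 4)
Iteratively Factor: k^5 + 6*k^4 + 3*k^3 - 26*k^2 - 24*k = (k + 4)*(k^4 + 2*k^3 - 5*k^2 - 6*k) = k*(k + 4)*(k^3 + 2*k^2 - 5*k - 6) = k*(k - 2)*(k + 4)*(k^2 + 4*k + 3) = k*(k - 2)*(k + 3)*(k + 4)*(k + 1)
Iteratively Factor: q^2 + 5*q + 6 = (q + 2)*(q + 3)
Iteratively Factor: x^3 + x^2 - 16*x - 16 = (x - 4)*(x^2 + 5*x + 4) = (x - 4)*(x + 4)*(x + 1)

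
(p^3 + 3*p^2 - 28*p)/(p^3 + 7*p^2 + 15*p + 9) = p*(p^2 + 3*p - 28)/(p^3 + 7*p^2 + 15*p + 9)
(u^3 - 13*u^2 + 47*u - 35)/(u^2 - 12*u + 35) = u - 1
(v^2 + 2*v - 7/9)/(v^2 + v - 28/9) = (3*v - 1)/(3*v - 4)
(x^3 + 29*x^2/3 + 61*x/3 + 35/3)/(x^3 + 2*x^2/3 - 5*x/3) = (x^2 + 8*x + 7)/(x*(x - 1))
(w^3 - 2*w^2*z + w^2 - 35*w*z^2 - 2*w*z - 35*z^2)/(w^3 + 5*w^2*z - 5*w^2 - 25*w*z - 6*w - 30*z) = (w - 7*z)/(w - 6)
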